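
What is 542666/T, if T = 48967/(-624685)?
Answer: -338995310210/48967 ≈ -6.9229e+6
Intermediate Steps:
T = -48967/624685 (T = 48967*(-1/624685) = -48967/624685 ≈ -0.078387)
542666/T = 542666/(-48967/624685) = 542666*(-624685/48967) = -338995310210/48967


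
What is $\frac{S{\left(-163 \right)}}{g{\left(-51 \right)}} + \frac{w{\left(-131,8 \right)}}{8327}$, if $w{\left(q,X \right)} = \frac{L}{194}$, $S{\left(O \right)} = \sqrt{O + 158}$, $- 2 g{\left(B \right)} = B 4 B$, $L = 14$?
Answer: $\frac{7}{807719} - \frac{i \sqrt{5}}{5202} \approx 8.6664 \cdot 10^{-6} - 0.00042985 i$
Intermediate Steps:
$g{\left(B \right)} = - 2 B^{2}$ ($g{\left(B \right)} = - \frac{B 4 B}{2} = - \frac{4 B B}{2} = - \frac{4 B^{2}}{2} = - 2 B^{2}$)
$S{\left(O \right)} = \sqrt{158 + O}$
$w{\left(q,X \right)} = \frac{7}{97}$ ($w{\left(q,X \right)} = \frac{14}{194} = 14 \cdot \frac{1}{194} = \frac{7}{97}$)
$\frac{S{\left(-163 \right)}}{g{\left(-51 \right)}} + \frac{w{\left(-131,8 \right)}}{8327} = \frac{\sqrt{158 - 163}}{\left(-2\right) \left(-51\right)^{2}} + \frac{7}{97 \cdot 8327} = \frac{\sqrt{-5}}{\left(-2\right) 2601} + \frac{7}{97} \cdot \frac{1}{8327} = \frac{i \sqrt{5}}{-5202} + \frac{7}{807719} = i \sqrt{5} \left(- \frac{1}{5202}\right) + \frac{7}{807719} = - \frac{i \sqrt{5}}{5202} + \frac{7}{807719} = \frac{7}{807719} - \frac{i \sqrt{5}}{5202}$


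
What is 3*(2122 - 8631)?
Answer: -19527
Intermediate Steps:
3*(2122 - 8631) = 3*(-6509) = -19527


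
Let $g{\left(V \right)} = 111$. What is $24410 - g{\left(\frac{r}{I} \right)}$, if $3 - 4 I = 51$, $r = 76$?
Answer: $24299$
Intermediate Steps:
$I = -12$ ($I = \frac{3}{4} - \frac{51}{4} = -12$)
$24410 - g{\left(\frac{r}{I} \right)} = 24410 - 111 = 24299$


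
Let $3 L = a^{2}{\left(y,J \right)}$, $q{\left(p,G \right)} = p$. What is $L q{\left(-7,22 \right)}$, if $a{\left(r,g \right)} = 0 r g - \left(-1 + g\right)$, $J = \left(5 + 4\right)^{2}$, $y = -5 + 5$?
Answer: $- \frac{44800}{3} \approx -14933.0$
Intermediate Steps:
$y = 0$
$J = 81$ ($J = 9^{2} = 81$)
$a{\left(r,g \right)} = 1 - g$ ($a{\left(r,g \right)} = 0 g - \left(-1 + g\right) = 0 - \left(-1 + g\right) = 1 - g$)
$L = \frac{6400}{3}$ ($L = \frac{\left(1 - 81\right)^{2}}{3} = \frac{\left(-80\right)^{2}}{3} = \frac{1}{3} \cdot 6400 = \frac{6400}{3} \approx 2133.3$)
$L q{\left(-7,22 \right)} = \frac{6400}{3} \left(-7\right) = - \frac{44800}{3}$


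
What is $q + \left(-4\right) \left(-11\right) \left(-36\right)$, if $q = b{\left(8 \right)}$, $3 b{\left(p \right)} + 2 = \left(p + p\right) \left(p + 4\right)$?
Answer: $- \frac{4562}{3} \approx -1520.7$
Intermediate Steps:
$b{\left(p \right)} = - \frac{2}{3} + \frac{2 p \left(4 + p\right)}{3}$ ($b{\left(p \right)} = - \frac{2}{3} + \frac{\left(p + p\right) \left(p + 4\right)}{3} = - \frac{2}{3} + \frac{2 p \left(4 + p\right)}{3}$)
$q = \frac{190}{3}$ ($q = - \frac{2}{3} + \frac{2 \cdot 8^{2}}{3} + \frac{8}{3} \cdot 8 = - \frac{2}{3} + \frac{2}{3} \cdot 64 + \frac{64}{3} = - \frac{2}{3} + \frac{128}{3} + \frac{64}{3} = \frac{190}{3} \approx 63.333$)
$q + \left(-4\right) \left(-11\right) \left(-36\right) = \frac{190}{3} + \left(-4\right) \left(-11\right) \left(-36\right) = \frac{190}{3} + 44 \left(-36\right) = \frac{190}{3} - 1584 = - \frac{4562}{3}$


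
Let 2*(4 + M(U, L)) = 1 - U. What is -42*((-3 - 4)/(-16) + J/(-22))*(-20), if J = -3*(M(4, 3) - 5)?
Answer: -18375/22 ≈ -835.23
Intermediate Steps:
M(U, L) = -7/2 - U/2 (M(U, L) = -4 + (1 - U)/2 = -4 + (½ - U/2) = -7/2 - U/2)
J = 63/2 (J = -3*((-7/2 - ½*4) - 5) = -3*((-7/2 - 2) - 5) = -3*(-11/2 - 5) = -3*(-21/2) = 63/2 ≈ 31.500)
-42*((-3 - 4)/(-16) + J/(-22))*(-20) = -42*((-3 - 4)/(-16) + (63/2)/(-22))*(-20) = -42*(-7*(-1/16) + (63/2)*(-1/22))*(-20) = -42*(7/16 - 63/44)*(-20) = -42*(-175/176)*(-20) = (3675/88)*(-20) = -18375/22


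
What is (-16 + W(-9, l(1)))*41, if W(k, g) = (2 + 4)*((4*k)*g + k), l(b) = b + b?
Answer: -20582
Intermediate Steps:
l(b) = 2*b
W(k, g) = 6*k + 24*g*k (W(k, g) = 6*(4*g*k + k) = 6*(k + 4*g*k) = 6*k + 24*g*k)
(-16 + W(-9, l(1)))*41 = (-16 + 6*(-9)*(1 + 4*(2*1)))*41 = (-16 + 6*(-9)*(1 + 4*2))*41 = (-16 + 6*(-9)*(1 + 8))*41 = (-16 + 6*(-9)*9)*41 = (-16 - 486)*41 = -502*41 = -20582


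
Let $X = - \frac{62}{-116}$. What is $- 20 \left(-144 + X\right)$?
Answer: $\frac{83210}{29} \approx 2869.3$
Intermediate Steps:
$X = \frac{31}{58}$ ($X = \left(-62\right) \left(- \frac{1}{116}\right) = \frac{31}{58} \approx 0.53448$)
$- 20 \left(-144 + X\right) = - 20 \left(-144 + \frac{31}{58}\right) = \left(-20\right) \left(- \frac{8321}{58}\right) = \frac{83210}{29}$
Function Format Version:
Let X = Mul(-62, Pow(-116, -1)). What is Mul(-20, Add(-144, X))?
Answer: Rational(83210, 29) ≈ 2869.3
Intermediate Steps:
X = Rational(31, 58) (X = Mul(-62, Rational(-1, 116)) = Rational(31, 58) ≈ 0.53448)
Mul(-20, Add(-144, X)) = Mul(-20, Add(-144, Rational(31, 58))) = Mul(-20, Rational(-8321, 58)) = Rational(83210, 29)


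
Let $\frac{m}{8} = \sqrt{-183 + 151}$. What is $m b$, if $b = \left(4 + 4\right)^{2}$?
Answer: $2048 i \sqrt{2} \approx 2896.3 i$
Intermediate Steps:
$m = 32 i \sqrt{2}$ ($m = 8 \sqrt{-183 + 151} = 8 \sqrt{-32} = 8 \cdot 4 i \sqrt{2} = 32 i \sqrt{2} \approx 45.255 i$)
$b = 64$ ($b = 8^{2} = 64$)
$m b = 32 i \sqrt{2} \cdot 64 = 2048 i \sqrt{2}$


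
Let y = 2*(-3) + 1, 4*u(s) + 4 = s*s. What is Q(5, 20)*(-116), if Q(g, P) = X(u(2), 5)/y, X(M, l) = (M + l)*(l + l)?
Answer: 1160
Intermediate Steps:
u(s) = -1 + s²/4 (u(s) = -1 + (s*s)/4 = -1 + s²/4)
X(M, l) = 2*l*(M + l) (X(M, l) = (M + l)*(2*l) = 2*l*(M + l))
y = -5 (y = -6 + 1 = -5)
Q(g, P) = -10 (Q(g, P) = (2*5*((-1 + (¼)*2²) + 5))/(-5) = (2*5*((-1 + (¼)*4) + 5))*(-⅕) = (2*5*((-1 + 1) + 5))*(-⅕) = (2*5*(0 + 5))*(-⅕) = (2*5*5)*(-⅕) = 50*(-⅕) = -10)
Q(5, 20)*(-116) = -10*(-116) = 1160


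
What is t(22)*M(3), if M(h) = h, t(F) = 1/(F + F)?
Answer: 3/44 ≈ 0.068182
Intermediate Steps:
t(F) = 1/(2*F)
t(22)*M(3) = ((½)/22)*3 = ((½)*(1/22))*3 = (1/44)*3 = 3/44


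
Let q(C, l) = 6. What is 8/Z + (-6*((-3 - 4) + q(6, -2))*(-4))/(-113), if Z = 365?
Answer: 9664/41245 ≈ 0.23431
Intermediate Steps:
8/Z + (-6*((-3 - 4) + q(6, -2))*(-4))/(-113) = 8/365 + (-6*((-3 - 4) + 6)*(-4))/(-113) = 8*(1/365) + (-6*(-7 + 6)*(-4))*(-1/113) = 8/365 + (-6*(-1)*(-4))*(-1/113) = 8/365 + (6*(-4))*(-1/113) = 8/365 - 24*(-1/113) = 8/365 + 24/113 = 9664/41245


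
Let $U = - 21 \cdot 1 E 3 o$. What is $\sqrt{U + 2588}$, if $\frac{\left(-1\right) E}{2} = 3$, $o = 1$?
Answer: $\sqrt{2966} \approx 54.461$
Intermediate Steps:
$E = -6$ ($E = \left(-2\right) 3 = -6$)
$U = 378$ ($U = - 21 \cdot 1 \left(-6\right) 3 \cdot 1 = - 21 \left(\left(-6\right) 3\right) 1 = \left(-21\right) \left(-18\right) 1 = 378 \cdot 1 = 378$)
$\sqrt{U + 2588} = \sqrt{378 + 2588} = \sqrt{2966}$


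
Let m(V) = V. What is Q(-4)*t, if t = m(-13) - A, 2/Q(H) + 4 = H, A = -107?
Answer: -47/2 ≈ -23.500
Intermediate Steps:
Q(H) = 2/(-4 + H)
t = 94 (t = -13 - 1*(-107) = -13 + 107 = 94)
Q(-4)*t = (2/(-4 - 4))*94 = (2/(-8))*94 = (2*(-1/8))*94 = -1/4*94 = -47/2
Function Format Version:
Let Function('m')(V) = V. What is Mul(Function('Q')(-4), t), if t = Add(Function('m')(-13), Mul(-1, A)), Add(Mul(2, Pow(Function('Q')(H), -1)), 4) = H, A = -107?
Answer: Rational(-47, 2) ≈ -23.500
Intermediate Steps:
Function('Q')(H) = Mul(2, Pow(Add(-4, H), -1))
t = 94 (t = Add(-13, Mul(-1, -107)) = Add(-13, 107) = 94)
Mul(Function('Q')(-4), t) = Mul(Mul(2, Pow(Add(-4, -4), -1)), 94) = Mul(Mul(2, Pow(-8, -1)), 94) = Mul(Mul(2, Rational(-1, 8)), 94) = Mul(Rational(-1, 4), 94) = Rational(-47, 2)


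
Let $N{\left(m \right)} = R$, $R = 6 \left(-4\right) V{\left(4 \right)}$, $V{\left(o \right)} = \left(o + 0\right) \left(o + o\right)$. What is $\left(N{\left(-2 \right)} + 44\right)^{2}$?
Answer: $524176$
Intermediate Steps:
$V{\left(o \right)} = 2 o^{2}$ ($V{\left(o \right)} = o 2 o = 2 o^{2}$)
$R = -768$ ($R = 6 \left(-4\right) 2 \cdot 4^{2} = - 24 \cdot 2 \cdot 16 = \left(-24\right) 32 = -768$)
$N{\left(m \right)} = -768$
$\left(N{\left(-2 \right)} + 44\right)^{2} = \left(-768 + 44\right)^{2} = \left(-724\right)^{2} = 524176$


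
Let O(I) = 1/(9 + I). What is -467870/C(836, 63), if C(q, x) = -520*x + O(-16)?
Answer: 3275090/229321 ≈ 14.282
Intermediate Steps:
C(q, x) = -⅐ - 520*x (C(q, x) = -520*x + 1/(9 - 16) = -520*x + 1/(-7) = -520*x - ⅐ = -⅐ - 520*x)
-467870/C(836, 63) = -467870/(-⅐ - 520*63) = -467870/(-⅐ - 32760) = -467870/(-229321/7) = -467870*(-7/229321) = 3275090/229321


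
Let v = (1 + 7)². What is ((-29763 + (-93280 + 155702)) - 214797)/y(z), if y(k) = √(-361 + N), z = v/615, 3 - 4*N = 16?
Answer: 364276*I*√1457/1457 ≈ 9543.3*I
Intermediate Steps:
N = -13/4 (N = ¾ - ¼*16 = ¾ - 4 = -13/4 ≈ -3.2500)
v = 64 (v = 8² = 64)
z = 64/615 ≈ 0.10407
y(k) = I*√1457/2 (y(k) = √(-361 - 13/4) = √(-1457/4) = I*√1457/2)
((-29763 + (-93280 + 155702)) - 214797)/y(z) = ((-29763 + (-93280 + 155702)) - 214797)/((I*√1457/2)) = ((-29763 + 62422) - 214797)*(-2*I*√1457/1457) = (32659 - 214797)*(-2*I*√1457/1457) = -(-364276)*I*√1457/1457 = 364276*I*√1457/1457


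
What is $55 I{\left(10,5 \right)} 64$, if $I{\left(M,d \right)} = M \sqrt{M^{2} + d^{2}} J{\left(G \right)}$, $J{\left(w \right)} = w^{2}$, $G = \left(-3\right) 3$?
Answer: $14256000 \sqrt{5} \approx 3.1877 \cdot 10^{7}$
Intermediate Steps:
$G = -9$
$I{\left(M,d \right)} = 81 M \sqrt{M^{2} + d^{2}}$ ($I{\left(M,d \right)} = M \sqrt{M^{2} + d^{2}} \left(-9\right)^{2} = M \sqrt{M^{2} + d^{2}} \cdot 81 = 81 M \sqrt{M^{2} + d^{2}}$)
$55 I{\left(10,5 \right)} 64 = 55 \cdot 81 \cdot 10 \sqrt{10^{2} + 5^{2}} \cdot 64 = 55 \cdot 81 \cdot 10 \sqrt{100 + 25} \cdot 64 = 55 \cdot 81 \cdot 10 \sqrt{125} \cdot 64 = 55 \cdot 81 \cdot 10 \cdot 5 \sqrt{5} \cdot 64 = 55 \cdot 4050 \sqrt{5} \cdot 64 = 222750 \sqrt{5} \cdot 64 = 14256000 \sqrt{5}$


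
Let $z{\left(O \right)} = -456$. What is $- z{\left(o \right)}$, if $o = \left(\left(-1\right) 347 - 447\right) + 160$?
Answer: $456$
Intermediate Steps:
$o = -634$ ($o = \left(-347 - 447\right) + 160 = -794 + 160 = -634$)
$- z{\left(o \right)} = \left(-1\right) \left(-456\right) = 456$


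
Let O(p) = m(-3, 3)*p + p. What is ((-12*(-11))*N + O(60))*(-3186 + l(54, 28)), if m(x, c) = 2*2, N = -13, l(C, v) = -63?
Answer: 4600584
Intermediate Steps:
m(x, c) = 4
O(p) = 5*p (O(p) = 4*p + p = 5*p)
((-12*(-11))*N + O(60))*(-3186 + l(54, 28)) = (-12*(-11)*(-13) + 5*60)*(-3186 - 63) = (132*(-13) + 300)*(-3249) = (-1716 + 300)*(-3249) = -1416*(-3249) = 4600584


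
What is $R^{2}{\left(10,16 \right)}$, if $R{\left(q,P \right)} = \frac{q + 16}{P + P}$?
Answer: $\frac{169}{256} \approx 0.66016$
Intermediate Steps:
$R{\left(q,P \right)} = \frac{16 + q}{2 P}$
$R^{2}{\left(10,16 \right)} = \left(\frac{16 + 10}{2 \cdot 16}\right)^{2} = \left(\frac{1}{2} \cdot \frac{1}{16} \cdot 26\right)^{2} = \left(\frac{13}{16}\right)^{2} = \frac{169}{256}$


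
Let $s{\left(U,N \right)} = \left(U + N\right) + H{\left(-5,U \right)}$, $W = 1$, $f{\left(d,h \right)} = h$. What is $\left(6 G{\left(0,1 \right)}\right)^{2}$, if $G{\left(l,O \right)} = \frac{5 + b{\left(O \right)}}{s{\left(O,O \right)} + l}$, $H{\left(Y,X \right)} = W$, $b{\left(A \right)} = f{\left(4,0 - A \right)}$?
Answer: $64$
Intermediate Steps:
$b{\left(A \right)} = - A$ ($b{\left(A \right)} = 0 - A = - A$)
$H{\left(Y,X \right)} = 1$
$s{\left(U,N \right)} = 1 + N + U$ ($s{\left(U,N \right)} = \left(U + N\right) + 1 = \left(N + U\right) + 1 = 1 + N + U$)
$G{\left(l,O \right)} = \frac{5 - O}{1 + l + 2 O}$ ($G{\left(l,O \right)} = \frac{5 - O}{\left(1 + O + O\right) + l} = \frac{5 - O}{\left(1 + 2 O\right) + l} = \frac{5 - O}{1 + l + 2 O}$)
$\left(6 G{\left(0,1 \right)}\right)^{2} = \left(6 \frac{5 - 1}{1 + 0 + 2 \cdot 1}\right)^{2} = \left(6 \frac{5 - 1}{1 + 0 + 2}\right)^{2} = \left(6 \cdot \frac{1}{3} \cdot 4\right)^{2} = \left(6 \cdot \frac{4}{3}\right)^{2} = 8^{2} = 64$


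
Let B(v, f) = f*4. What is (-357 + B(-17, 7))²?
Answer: 108241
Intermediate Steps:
B(v, f) = 4*f
(-357 + B(-17, 7))² = (-357 + 4*7)² = (-357 + 28)² = (-329)² = 108241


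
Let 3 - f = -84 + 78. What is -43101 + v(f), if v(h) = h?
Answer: -43092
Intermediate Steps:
f = 9 (f = 3 - (-84 + 78) = 3 - 1*(-6) = 3 + 6 = 9)
-43101 + v(f) = -43101 + 9 = -43092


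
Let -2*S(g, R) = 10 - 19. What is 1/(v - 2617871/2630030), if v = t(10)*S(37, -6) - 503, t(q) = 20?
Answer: -2630030/1088820261 ≈ -0.0024155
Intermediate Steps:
S(g, R) = 9/2 (S(g, R) = -(10 - 19)/2 = -1/2*(-9) = 9/2)
v = -413 (v = 20*(9/2) - 503 = 90 - 503 = -413)
1/(v - 2617871/2630030) = 1/(-413 - 2617871/2630030) = 1/(-1088820261/2630030) = -2630030/1088820261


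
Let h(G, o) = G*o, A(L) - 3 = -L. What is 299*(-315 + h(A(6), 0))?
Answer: -94185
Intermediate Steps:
A(L) = 3 - L
299*(-315 + h(A(6), 0)) = 299*(-315 + (3 - 1*6)*0) = 299*(-315 + (3 - 6)*0) = 299*(-315 - 3*0) = 299*(-315 + 0) = 299*(-315) = -94185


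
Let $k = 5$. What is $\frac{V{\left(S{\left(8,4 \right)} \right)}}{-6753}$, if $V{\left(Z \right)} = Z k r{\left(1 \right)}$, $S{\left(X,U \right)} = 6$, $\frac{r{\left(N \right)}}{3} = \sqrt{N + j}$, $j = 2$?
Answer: $- \frac{30 \sqrt{3}}{2251} \approx -0.023084$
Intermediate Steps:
$r{\left(N \right)} = 3 \sqrt{2 + N}$ ($r{\left(N \right)} = 3 \sqrt{N + 2} = 3 \sqrt{2 + N}$)
$V{\left(Z \right)} = 15 Z \sqrt{3}$ ($V{\left(Z \right)} = Z 5 \cdot 3 \sqrt{2 + 1} = 5 Z 3 \sqrt{3} = 15 Z \sqrt{3}$)
$\frac{V{\left(S{\left(8,4 \right)} \right)}}{-6753} = \frac{15 \cdot 6 \sqrt{3}}{-6753} = 90 \sqrt{3} \left(- \frac{1}{6753}\right) = - \frac{30 \sqrt{3}}{2251}$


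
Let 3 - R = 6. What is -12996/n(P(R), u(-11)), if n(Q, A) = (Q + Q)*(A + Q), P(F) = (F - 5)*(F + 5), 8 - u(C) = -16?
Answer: 3249/64 ≈ 50.766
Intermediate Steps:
R = -3 (R = 3 - 1*6 = 3 - 6 = -3)
u(C) = 24 (u(C) = 8 - 1*(-16) = 8 + 16 = 24)
P(F) = (-5 + F)*(5 + F)
n(Q, A) = 2*Q*(A + Q) (n(Q, A) = (2*Q)*(A + Q) = 2*Q*(A + Q))
-12996/n(P(R), u(-11)) = -12996*1/(2*(-25 + (-3)²)*(24 + (-25 + (-3)²))) = -12996*1/(2*(-25 + 9)*(24 + (-25 + 9))) = -12996*(-1/(32*(24 - 16))) = -12996/(2*(-16)*8) = -12996/(-256) = -12996*(-1/256) = 3249/64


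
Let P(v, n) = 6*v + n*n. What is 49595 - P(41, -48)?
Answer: 47045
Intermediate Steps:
P(v, n) = n² + 6*v (P(v, n) = 6*v + n² = n² + 6*v)
49595 - P(41, -48) = 49595 - ((-48)² + 6*41) = 49595 - (2304 + 246) = 49595 - 1*2550 = 49595 - 2550 = 47045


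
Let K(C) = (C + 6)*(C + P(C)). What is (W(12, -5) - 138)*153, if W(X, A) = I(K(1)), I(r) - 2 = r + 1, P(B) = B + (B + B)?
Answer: -16371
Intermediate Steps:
P(B) = 3*B (P(B) = B + 2*B = 3*B)
K(C) = 4*C*(6 + C) (K(C) = (C + 6)*(C + 3*C) = (6 + C)*(4*C) = 4*C*(6 + C))
I(r) = 3 + r (I(r) = 2 + (r + 1) = 2 + (1 + r) = 3 + r)
W(X, A) = 31 (W(X, A) = 3 + 4*1*(6 + 1) = 3 + 4*1*7 = 3 + 28 = 31)
(W(12, -5) - 138)*153 = (31 - 138)*153 = -107*153 = -16371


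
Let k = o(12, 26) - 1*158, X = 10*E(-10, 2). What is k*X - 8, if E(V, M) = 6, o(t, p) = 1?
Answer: -9428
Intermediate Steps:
X = 60 (X = 10*6 = 60)
k = -157 (k = 1 - 1*158 = 1 - 158 = -157)
k*X - 8 = -157*60 - 8 = -9420 - 8 = -9428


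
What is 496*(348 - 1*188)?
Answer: 79360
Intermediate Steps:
496*(348 - 1*188) = 496*(348 - 188) = 496*160 = 79360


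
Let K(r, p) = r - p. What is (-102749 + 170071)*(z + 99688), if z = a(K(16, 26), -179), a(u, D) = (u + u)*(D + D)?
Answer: 7193221056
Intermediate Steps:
a(u, D) = 4*D*u (a(u, D) = (2*u)*(2*D) = 4*D*u)
z = 7160 (z = 4*(-179)*(16 - 1*26) = 4*(-179)*(16 - 26) = 4*(-179)*(-10) = 7160)
(-102749 + 170071)*(z + 99688) = (-102749 + 170071)*(7160 + 99688) = 67322*106848 = 7193221056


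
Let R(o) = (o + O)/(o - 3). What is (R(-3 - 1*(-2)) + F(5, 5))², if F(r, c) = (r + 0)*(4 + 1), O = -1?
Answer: 2601/4 ≈ 650.25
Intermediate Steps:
F(r, c) = 5*r (F(r, c) = r*5 = 5*r)
R(o) = (-1 + o)/(-3 + o) (R(o) = (o - 1)/(o - 3) = (-1 + o)/(-3 + o))
(R(-3 - 1*(-2)) + F(5, 5))² = ((-1 + (-3 - 1*(-2)))/(-3 + (-3 - 1*(-2))) + 5*5)² = ((-1 + (-3 + 2))/(-3 + (-3 + 2)) + 25)² = ((-1 - 1)/(-3 - 1) + 25)² = (-2/(-4) + 25)² = (-¼*(-2) + 25)² = (½ + 25)² = (51/2)² = 2601/4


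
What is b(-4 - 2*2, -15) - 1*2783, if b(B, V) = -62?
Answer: -2845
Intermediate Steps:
b(-4 - 2*2, -15) - 1*2783 = -62 - 1*2783 = -62 - 2783 = -2845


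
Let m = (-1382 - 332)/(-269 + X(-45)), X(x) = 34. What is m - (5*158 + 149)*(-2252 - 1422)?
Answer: 810724924/235 ≈ 3.4499e+6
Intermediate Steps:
m = 1714/235 (m = (-1382 - 332)/(-269 + 34) = -1714/(-235) = -1714*(-1/235) = 1714/235 ≈ 7.2936)
m - (5*158 + 149)*(-2252 - 1422) = 1714/235 - (5*158 + 149)*(-2252 - 1422) = 1714/235 - (790 + 149)*(-3674) = 1714/235 - 939*(-3674) = 1714/235 - 1*(-3449886) = 1714/235 + 3449886 = 810724924/235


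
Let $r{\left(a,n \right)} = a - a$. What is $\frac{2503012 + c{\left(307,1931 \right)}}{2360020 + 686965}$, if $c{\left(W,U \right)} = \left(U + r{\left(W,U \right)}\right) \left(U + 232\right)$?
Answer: $\frac{1335953}{609397} \approx 2.1923$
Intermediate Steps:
$r{\left(a,n \right)} = 0$
$c{\left(W,U \right)} = U \left(232 + U\right)$ ($c{\left(W,U \right)} = \left(U + 0\right) \left(U + 232\right) = U \left(232 + U\right)$)
$\frac{2503012 + c{\left(307,1931 \right)}}{2360020 + 686965} = \frac{2503012 + 1931 \left(232 + 1931\right)}{2360020 + 686965} = \frac{2503012 + 1931 \cdot 2163}{3046985} = \left(2503012 + 4176753\right) \frac{1}{3046985} = 6679765 \cdot \frac{1}{3046985} = \frac{1335953}{609397}$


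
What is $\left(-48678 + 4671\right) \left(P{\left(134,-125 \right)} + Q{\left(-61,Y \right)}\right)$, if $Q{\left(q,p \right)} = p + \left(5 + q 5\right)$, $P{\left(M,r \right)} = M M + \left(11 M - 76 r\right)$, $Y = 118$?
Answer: $-1265113236$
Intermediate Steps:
$P{\left(M,r \right)} = M^{2} - 76 r + 11 M$ ($P{\left(M,r \right)} = M^{2} + \left(- 76 r + 11 M\right) = M^{2} - 76 r + 11 M$)
$Q{\left(q,p \right)} = 5 + p + 5 q$ ($Q{\left(q,p \right)} = p + \left(5 + 5 q\right) = 5 + p + 5 q$)
$\left(-48678 + 4671\right) \left(P{\left(134,-125 \right)} + Q{\left(-61,Y \right)}\right) = \left(-48678 + 4671\right) \left(\left(134^{2} - -9500 + 11 \cdot 134\right) + \left(5 + 118 + 5 \left(-61\right)\right)\right) = - 44007 \left(\left(17956 + 9500 + 1474\right) + \left(5 + 118 - 305\right)\right) = - 44007 \left(28930 - 182\right) = \left(-44007\right) 28748 = -1265113236$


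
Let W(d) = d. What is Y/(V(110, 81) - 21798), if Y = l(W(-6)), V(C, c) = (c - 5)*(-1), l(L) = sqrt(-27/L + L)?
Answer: -I*sqrt(6)/43748 ≈ -5.5991e-5*I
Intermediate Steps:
l(L) = sqrt(L - 27/L)
V(C, c) = 5 - c (V(C, c) = (-5 + c)*(-1) = 5 - c)
Y = I*sqrt(6)/2 (Y = sqrt(-6 - 27/(-6)) = sqrt(-6 - 27*(-1/6)) = sqrt(-6 + 9/2) = sqrt(-3/2) = I*sqrt(6)/2 ≈ 1.2247*I)
Y/(V(110, 81) - 21798) = (I*sqrt(6)/2)/((5 - 1*81) - 21798) = (I*sqrt(6)/2)/((5 - 81) - 21798) = (I*sqrt(6)/2)/(-76 - 21798) = (I*sqrt(6)/2)/(-21874) = (I*sqrt(6)/2)*(-1/21874) = -I*sqrt(6)/43748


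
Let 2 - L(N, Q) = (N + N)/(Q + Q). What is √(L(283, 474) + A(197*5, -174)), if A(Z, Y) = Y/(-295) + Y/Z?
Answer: √1378101292361130/27546510 ≈ 1.3476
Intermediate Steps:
L(N, Q) = 2 - N/Q (L(N, Q) = 2 - (N + N)/(Q + Q) = 2 - 2*N/(2*Q) = 2 - 2*N*1/(2*Q) = 2 - N/Q)
A(Z, Y) = -Y/295 + Y/Z (A(Z, Y) = Y*(-1/295) + Y/Z = -Y/295 + Y/Z)
√(L(283, 474) + A(197*5, -174)) = √((2 - 1*283/474) + (-1/295*(-174) - 174/(197*5))) = √((2 - 1*283*1/474) + (174/295 - 174/985)) = √((2 - 283/474) + (174/295 - 174*1/985)) = √(665/474 + (174/295 - 174/985)) = √(665/474 + 24012/58115) = √(50028163/27546510) = √1378101292361130/27546510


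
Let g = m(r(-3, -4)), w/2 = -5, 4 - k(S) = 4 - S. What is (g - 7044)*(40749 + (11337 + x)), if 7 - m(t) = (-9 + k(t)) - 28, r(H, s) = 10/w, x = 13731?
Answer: -460653183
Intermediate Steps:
k(S) = S (k(S) = 4 - (4 - S) = 4 + (-4 + S) = S)
w = -10 (w = 2*(-5) = -10)
r(H, s) = -1 (r(H, s) = 10/(-10) = 10*(-⅒) = -1)
m(t) = 44 - t (m(t) = 7 - ((-9 + t) - 28) = 7 - (-37 + t) = 7 + (37 - t) = 44 - t)
g = 45 (g = 44 - 1*(-1) = 44 + 1 = 45)
(g - 7044)*(40749 + (11337 + x)) = (45 - 7044)*(40749 + (11337 + 13731)) = -6999*(40749 + 25068) = -6999*65817 = -460653183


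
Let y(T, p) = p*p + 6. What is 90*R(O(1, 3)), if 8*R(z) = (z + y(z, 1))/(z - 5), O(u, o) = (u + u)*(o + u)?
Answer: 225/4 ≈ 56.250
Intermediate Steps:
y(T, p) = 6 + p² (y(T, p) = p² + 6 = 6 + p²)
O(u, o) = 2*u*(o + u) (O(u, o) = (2*u)*(o + u) = 2*u*(o + u))
R(z) = (7 + z)/(8*(-5 + z)) (R(z) = ((z + (6 + 1²))/(z - 5))/8 = ((z + (6 + 1))/(-5 + z))/8 = ((z + 7)/(-5 + z))/8 = ((7 + z)/(-5 + z))/8 = (7 + z)/(8*(-5 + z)))
90*R(O(1, 3)) = 90*((7 + 2*1*(3 + 1))/(8*(-5 + 2*1*(3 + 1)))) = 90*((7 + 2*1*4)/(8*(-5 + 2*1*4))) = 90*((7 + 8)/(8*(-5 + 8))) = 90*((⅛)*15/3) = 90*((⅛)*(⅓)*15) = 90*(5/8) = 225/4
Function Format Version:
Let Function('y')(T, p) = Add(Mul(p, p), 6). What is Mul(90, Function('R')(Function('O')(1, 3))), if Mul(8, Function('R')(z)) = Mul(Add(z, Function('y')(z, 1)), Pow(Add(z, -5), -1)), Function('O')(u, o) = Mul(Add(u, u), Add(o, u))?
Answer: Rational(225, 4) ≈ 56.250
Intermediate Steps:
Function('y')(T, p) = Add(6, Pow(p, 2)) (Function('y')(T, p) = Add(Pow(p, 2), 6) = Add(6, Pow(p, 2)))
Function('O')(u, o) = Mul(2, u, Add(o, u)) (Function('O')(u, o) = Mul(Mul(2, u), Add(o, u)) = Mul(2, u, Add(o, u)))
Function('R')(z) = Mul(Rational(1, 8), Pow(Add(-5, z), -1), Add(7, z)) (Function('R')(z) = Mul(Rational(1, 8), Mul(Add(z, Add(6, Pow(1, 2))), Pow(Add(z, -5), -1))) = Mul(Rational(1, 8), Mul(Add(z, Add(6, 1)), Pow(Add(-5, z), -1))) = Mul(Rational(1, 8), Mul(Add(z, 7), Pow(Add(-5, z), -1))) = Mul(Rational(1, 8), Mul(Add(7, z), Pow(Add(-5, z), -1))) = Mul(Rational(1, 8), Mul(Pow(Add(-5, z), -1), Add(7, z))) = Mul(Rational(1, 8), Pow(Add(-5, z), -1), Add(7, z)))
Mul(90, Function('R')(Function('O')(1, 3))) = Mul(90, Mul(Rational(1, 8), Pow(Add(-5, Mul(2, 1, Add(3, 1))), -1), Add(7, Mul(2, 1, Add(3, 1))))) = Mul(90, Mul(Rational(1, 8), Pow(Add(-5, Mul(2, 1, 4)), -1), Add(7, Mul(2, 1, 4)))) = Mul(90, Mul(Rational(1, 8), Pow(Add(-5, 8), -1), Add(7, 8))) = Mul(90, Mul(Rational(1, 8), Pow(3, -1), 15)) = Mul(90, Mul(Rational(1, 8), Rational(1, 3), 15)) = Mul(90, Rational(5, 8)) = Rational(225, 4)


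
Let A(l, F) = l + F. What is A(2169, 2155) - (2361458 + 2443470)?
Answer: -4800604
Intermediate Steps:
A(l, F) = F + l
A(2169, 2155) - (2361458 + 2443470) = (2155 + 2169) - (2361458 + 2443470) = 4324 - 1*4804928 = 4324 - 4804928 = -4800604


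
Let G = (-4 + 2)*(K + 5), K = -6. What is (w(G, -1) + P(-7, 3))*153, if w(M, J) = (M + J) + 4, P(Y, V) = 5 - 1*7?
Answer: 459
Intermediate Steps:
P(Y, V) = -2 (P(Y, V) = 5 - 7 = -2)
G = 2 (G = (-4 + 2)*(-6 + 5) = -2*(-1) = 2)
w(M, J) = 4 + J + M (w(M, J) = (J + M) + 4 = 4 + J + M)
(w(G, -1) + P(-7, 3))*153 = ((4 - 1 + 2) - 2)*153 = (5 - 2)*153 = 3*153 = 459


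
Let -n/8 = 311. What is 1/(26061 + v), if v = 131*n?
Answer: -1/299867 ≈ -3.3348e-6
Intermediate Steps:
n = -2488 (n = -8*311 = -2488)
v = -325928 (v = 131*(-2488) = -325928)
1/(26061 + v) = 1/(26061 - 325928) = 1/(-299867) = -1/299867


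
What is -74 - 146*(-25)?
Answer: 3576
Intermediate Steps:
-74 - 146*(-25) = -74 + 3650 = 3576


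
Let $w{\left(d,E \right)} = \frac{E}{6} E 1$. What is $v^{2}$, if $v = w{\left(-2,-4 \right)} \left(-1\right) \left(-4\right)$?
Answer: $\frac{1024}{9} \approx 113.78$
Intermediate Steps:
$w{\left(d,E \right)} = \frac{E^{2}}{6}$ ($w{\left(d,E \right)} = E \frac{1}{6} E 1 = \frac{E}{6} E 1 = \frac{E^{2}}{6} \cdot 1 = \frac{E^{2}}{6}$)
$v = \frac{32}{3}$ ($v = \frac{\left(-4\right)^{2}}{6} \left(-1\right) \left(-4\right) = \frac{1}{6} \cdot 16 \left(-1\right) \left(-4\right) = \frac{8}{3} \left(-1\right) \left(-4\right) = \left(- \frac{8}{3}\right) \left(-4\right) = \frac{32}{3} \approx 10.667$)
$v^{2} = \left(\frac{32}{3}\right)^{2} = \frac{1024}{9}$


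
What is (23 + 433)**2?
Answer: 207936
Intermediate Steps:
(23 + 433)**2 = 456**2 = 207936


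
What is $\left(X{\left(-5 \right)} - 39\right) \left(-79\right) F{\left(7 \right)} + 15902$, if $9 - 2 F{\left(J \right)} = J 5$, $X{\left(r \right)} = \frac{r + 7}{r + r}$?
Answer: $- \frac{121782}{5} \approx -24356.0$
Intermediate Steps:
$X{\left(r \right)} = \frac{7 + r}{2 r}$
$F{\left(J \right)} = \frac{9}{2} - \frac{5 J}{2}$ ($F{\left(J \right)} = \frac{9}{2} - \frac{J 5}{2} = \frac{9}{2} - \frac{5 J}{2}$)
$\left(X{\left(-5 \right)} - 39\right) \left(-79\right) F{\left(7 \right)} + 15902 = \left(\frac{7 - 5}{2 \left(-5\right)} - 39\right) \left(-79\right) \left(\frac{9}{2} - \frac{35}{2}\right) + 15902 = \left(\frac{1}{2} \left(- \frac{1}{5}\right) 2 - 39\right) \left(-79\right) \left(\frac{9}{2} - \frac{35}{2}\right) + 15902 = \left(- \frac{1}{5} - 39\right) \left(-79\right) \left(-13\right) + 15902 = \left(- \frac{196}{5}\right) \left(-79\right) \left(-13\right) + 15902 = \frac{15484}{5} \left(-13\right) + 15902 = - \frac{201292}{5} + 15902 = - \frac{121782}{5}$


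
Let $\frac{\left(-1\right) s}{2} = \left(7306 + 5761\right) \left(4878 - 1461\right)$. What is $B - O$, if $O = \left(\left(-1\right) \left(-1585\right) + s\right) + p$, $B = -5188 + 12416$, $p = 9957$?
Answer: $89295564$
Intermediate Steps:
$s = -89299878$ ($s = - 2 \left(7306 + 5761\right) \left(4878 - 1461\right) = - 2 \cdot 13067 \cdot 3417 = \left(-2\right) 44649939 = -89299878$)
$B = 7228$
$O = -89288336$ ($O = \left(\left(-1\right) \left(-1585\right) - 89299878\right) + 9957 = \left(1585 - 89299878\right) + 9957 = -89298293 + 9957 = -89288336$)
$B - O = 7228 - -89288336 = 7228 + 89288336 = 89295564$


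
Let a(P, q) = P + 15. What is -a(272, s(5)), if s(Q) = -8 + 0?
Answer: -287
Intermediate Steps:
s(Q) = -8
a(P, q) = 15 + P
-a(272, s(5)) = -(15 + 272) = -1*287 = -287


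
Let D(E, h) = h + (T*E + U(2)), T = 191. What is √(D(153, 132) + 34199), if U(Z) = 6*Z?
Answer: √63566 ≈ 252.12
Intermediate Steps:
D(E, h) = 12 + h + 191*E (D(E, h) = h + (191*E + 6*2) = h + (191*E + 12) = h + (12 + 191*E) = 12 + h + 191*E)
√(D(153, 132) + 34199) = √((12 + 132 + 191*153) + 34199) = √((12 + 132 + 29223) + 34199) = √(29367 + 34199) = √63566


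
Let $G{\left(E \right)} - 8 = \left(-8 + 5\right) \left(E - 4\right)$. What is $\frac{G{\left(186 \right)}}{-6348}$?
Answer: $\frac{269}{3174} \approx 0.084751$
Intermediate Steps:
$G{\left(E \right)} = 20 - 3 E$ ($G{\left(E \right)} = 8 + \left(-8 + 5\right) \left(E - 4\right) = 8 - 3 \left(E - 4\right) = 8 - 3 \left(-4 + E\right) = 8 - \left(-12 + 3 E\right) = 20 - 3 E$)
$\frac{G{\left(186 \right)}}{-6348} = \frac{20 - 558}{-6348} = \left(20 - 558\right) \left(- \frac{1}{6348}\right) = \left(-538\right) \left(- \frac{1}{6348}\right) = \frac{269}{3174}$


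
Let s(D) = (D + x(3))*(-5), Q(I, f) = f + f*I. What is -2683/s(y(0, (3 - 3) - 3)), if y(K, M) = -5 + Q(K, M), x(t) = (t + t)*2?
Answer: 2683/20 ≈ 134.15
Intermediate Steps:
x(t) = 4*t (x(t) = (2*t)*2 = 4*t)
Q(I, f) = f + I*f
y(K, M) = -5 + M*(1 + K)
s(D) = -60 - 5*D (s(D) = (D + 4*3)*(-5) = (D + 12)*(-5) = (12 + D)*(-5) = -60 - 5*D)
-2683/s(y(0, (3 - 3) - 3)) = -2683/(-60 - 5*(-5 + ((3 - 3) - 3)*(1 + 0))) = -2683/(-60 - 5*(-5 + (0 - 3)*1)) = -2683/(-60 - 5*(-5 - 3*1)) = -2683/(-60 - 5*(-5 - 3)) = -2683/(-60 - 5*(-8)) = -2683/(-60 + 40) = -2683/(-20) = -2683*(-1/20) = 2683/20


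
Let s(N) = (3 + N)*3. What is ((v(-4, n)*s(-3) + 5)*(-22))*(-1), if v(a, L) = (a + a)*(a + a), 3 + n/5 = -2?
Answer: 110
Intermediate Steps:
n = -25 (n = -15 + 5*(-2) = -15 - 10 = -25)
s(N) = 9 + 3*N
v(a, L) = 4*a² (v(a, L) = (2*a)*(2*a) = 4*a²)
((v(-4, n)*s(-3) + 5)*(-22))*(-1) = (((4*(-4)²)*(9 + 3*(-3)) + 5)*(-22))*(-1) = (((4*16)*(9 - 9) + 5)*(-22))*(-1) = ((64*0 + 5)*(-22))*(-1) = ((0 + 5)*(-22))*(-1) = (5*(-22))*(-1) = -110*(-1) = 110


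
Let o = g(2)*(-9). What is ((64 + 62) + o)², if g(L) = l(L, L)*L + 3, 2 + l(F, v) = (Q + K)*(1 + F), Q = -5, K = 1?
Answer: 123201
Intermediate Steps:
l(F, v) = -6 - 4*F (l(F, v) = -2 + (-5 + 1)*(1 + F) = -2 - 4*(1 + F) = -2 + (-4 - 4*F) = -6 - 4*F)
g(L) = 3 + L*(-6 - 4*L) (g(L) = (-6 - 4*L)*L + 3 = L*(-6 - 4*L) + 3 = 3 + L*(-6 - 4*L))
o = 225 (o = (3 - 6*2 - 4*2²)*(-9) = (3 - 12 - 4*4)*(-9) = (3 - 12 - 16)*(-9) = -25*(-9) = 225)
((64 + 62) + o)² = ((64 + 62) + 225)² = (126 + 225)² = 351² = 123201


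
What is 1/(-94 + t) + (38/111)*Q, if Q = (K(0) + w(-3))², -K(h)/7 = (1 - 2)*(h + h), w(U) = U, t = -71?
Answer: 18773/6105 ≈ 3.0750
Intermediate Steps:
K(h) = 14*h (K(h) = -7*(1 - 2)*(h + h) = -(-7)*2*h = -(-14)*h = 14*h)
Q = 9 (Q = (14*0 - 3)² = (0 - 3)² = (-3)² = 9)
1/(-94 + t) + (38/111)*Q = 1/(-94 - 71) + (38/111)*9 = 1/(-165) + (38*(1/111))*9 = -1/165 + (38/111)*9 = -1/165 + 114/37 = 18773/6105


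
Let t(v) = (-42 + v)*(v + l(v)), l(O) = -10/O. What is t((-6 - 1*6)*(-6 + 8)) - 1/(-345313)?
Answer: 1074959371/690626 ≈ 1556.5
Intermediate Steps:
t(v) = (-42 + v)*(v - 10/v)
t((-6 - 1*6)*(-6 + 8)) - 1/(-345313) = (-10 + ((-6 - 1*6)*(-6 + 8))² - 42*(-6 - 1*6)*(-6 + 8) + 420/(((-6 - 1*6)*(-6 + 8)))) - 1/(-345313) = (-10 + ((-6 - 6)*2)² - 42*(-6 - 6)*2 + 420/(((-6 - 6)*2))) - 1*(-1/345313) = (-10 + (-12*2)² - (-504)*2 + 420/((-12*2))) + 1/345313 = (-10 + (-24)² - 42*(-24) + 420/(-24)) + 1/345313 = (-10 + 576 + 1008 + 420*(-1/24)) + 1/345313 = (-10 + 576 + 1008 - 35/2) + 1/345313 = 3113/2 + 1/345313 = 1074959371/690626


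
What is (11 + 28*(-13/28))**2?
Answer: 4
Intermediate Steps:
(11 + 28*(-13/28))**2 = (11 - 13)**2 = (-2)**2 = 4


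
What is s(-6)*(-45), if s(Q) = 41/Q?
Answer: 615/2 ≈ 307.50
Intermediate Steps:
s(-6)*(-45) = (41/(-6))*(-45) = (41*(-⅙))*(-45) = -41/6*(-45) = 615/2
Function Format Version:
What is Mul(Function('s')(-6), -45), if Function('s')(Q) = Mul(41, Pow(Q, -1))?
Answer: Rational(615, 2) ≈ 307.50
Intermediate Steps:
Mul(Function('s')(-6), -45) = Mul(Mul(41, Pow(-6, -1)), -45) = Mul(Mul(41, Rational(-1, 6)), -45) = Mul(Rational(-41, 6), -45) = Rational(615, 2)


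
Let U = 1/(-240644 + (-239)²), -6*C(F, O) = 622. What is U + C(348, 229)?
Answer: -57075656/550569 ≈ -103.67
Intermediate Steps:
C(F, O) = -311/3 (C(F, O) = -⅙*622 = -311/3)
U = -1/183523 (U = 1/(-240644 + 57121) = 1/(-183523) = -1/183523 ≈ -5.4489e-6)
U + C(348, 229) = -1/183523 - 311/3 = -57075656/550569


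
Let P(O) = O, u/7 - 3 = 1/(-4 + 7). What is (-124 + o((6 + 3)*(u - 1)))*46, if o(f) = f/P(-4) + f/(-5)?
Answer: -98647/10 ≈ -9864.7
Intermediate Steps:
u = 70/3 (u = 21 + 7/(-4 + 7) = 21 + 7/3 = 70/3 ≈ 23.333)
o(f) = -9*f/20 (o(f) = f/(-4) + f/(-5) = f*(-¼) + f*(-⅕) = -f/4 - f/5 = -9*f/20)
(-124 + o((6 + 3)*(u - 1)))*46 = (-124 - 9*(6 + 3)*(70/3 - 1)/20)*46 = (-124 - 81*67/(20*3))*46 = (-124 - 9/20*201)*46 = (-124 - 1809/20)*46 = -4289/20*46 = -98647/10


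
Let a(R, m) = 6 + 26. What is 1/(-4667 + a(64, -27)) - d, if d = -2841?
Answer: 13168034/4635 ≈ 2841.0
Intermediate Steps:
a(R, m) = 32
1/(-4667 + a(64, -27)) - d = 1/(-4667 + 32) - 1*(-2841) = 1/(-4635) + 2841 = -1/4635 + 2841 = 13168034/4635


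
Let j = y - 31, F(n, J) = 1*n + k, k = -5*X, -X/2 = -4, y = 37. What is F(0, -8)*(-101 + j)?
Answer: 3800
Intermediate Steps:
X = 8 (X = -2*(-4) = 8)
k = -40 (k = -5*8 = -40)
F(n, J) = -40 + n (F(n, J) = 1*n - 40 = n - 40 = -40 + n)
j = 6 (j = 37 - 31 = 6)
F(0, -8)*(-101 + j) = (-40 + 0)*(-101 + 6) = -40*(-95) = 3800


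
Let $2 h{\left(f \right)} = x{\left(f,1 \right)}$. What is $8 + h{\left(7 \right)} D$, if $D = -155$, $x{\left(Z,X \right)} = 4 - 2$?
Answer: $-147$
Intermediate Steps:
$x{\left(Z,X \right)} = 2$
$h{\left(f \right)} = 1$ ($h{\left(f \right)} = \frac{1}{2} \cdot 2 = 1$)
$8 + h{\left(7 \right)} D = 8 + 1 \left(-155\right) = 8 - 155 = -147$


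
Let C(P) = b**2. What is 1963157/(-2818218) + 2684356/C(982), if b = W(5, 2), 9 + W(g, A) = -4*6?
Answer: 2520987506545/1023013134 ≈ 2464.3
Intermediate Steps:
W(g, A) = -33 (W(g, A) = -9 - 4*6 = -9 - 24 = -33)
b = -33
C(P) = 1089 (C(P) = (-33)**2 = 1089)
1963157/(-2818218) + 2684356/C(982) = 1963157/(-2818218) + 2684356/1089 = 1963157*(-1/2818218) + 2684356*(1/1089) = -1963157/2818218 + 2684356/1089 = 2520987506545/1023013134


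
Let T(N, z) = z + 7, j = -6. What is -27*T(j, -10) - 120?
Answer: -39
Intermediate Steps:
T(N, z) = 7 + z
-27*T(j, -10) - 120 = -27*(7 - 10) - 120 = -27*(-3) - 120 = 81 - 120 = -39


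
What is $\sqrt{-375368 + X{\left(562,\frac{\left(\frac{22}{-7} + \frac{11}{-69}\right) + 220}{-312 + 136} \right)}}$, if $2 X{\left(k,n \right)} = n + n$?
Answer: $\frac{i \sqrt{1401112201377}}{1932} \approx 612.67 i$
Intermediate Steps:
$X{\left(k,n \right)} = n$ ($X{\left(k,n \right)} = \frac{n + n}{2} = \frac{2 n}{2} = n$)
$\sqrt{-375368 + X{\left(562,\frac{\left(\frac{22}{-7} + \frac{11}{-69}\right) + 220}{-312 + 136} \right)}} = \sqrt{-375368 + \frac{\left(\frac{22}{-7} + \frac{11}{-69}\right) + 220}{-312 + 136}} = \sqrt{-375368 + \frac{\left(22 \left(- \frac{1}{7}\right) + 11 \left(- \frac{1}{69}\right)\right) + 220}{-176}} = \sqrt{-375368 + \left(\left(- \frac{22}{7} - \frac{11}{69}\right) + 220\right) \left(- \frac{1}{176}\right)} = \sqrt{-375368 + \left(- \frac{1595}{483} + 220\right) \left(- \frac{1}{176}\right)} = \sqrt{-375368 + \frac{104665}{483} \left(- \frac{1}{176}\right)} = \sqrt{-375368 - \frac{9515}{7728}} = \sqrt{- \frac{2900853419}{7728}} = \frac{i \sqrt{1401112201377}}{1932}$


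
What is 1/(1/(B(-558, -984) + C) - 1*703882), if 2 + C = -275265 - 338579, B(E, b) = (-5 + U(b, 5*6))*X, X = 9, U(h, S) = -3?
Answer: -613918/432125829677 ≈ -1.4207e-6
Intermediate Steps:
B(E, b) = -72 (B(E, b) = (-5 - 3)*9 = -8*9 = -72)
C = -613846 (C = -2 + (-275265 - 338579) = -2 - 613844 = -613846)
1/(1/(B(-558, -984) + C) - 1*703882) = 1/(1/(-72 - 613846) - 1*703882) = 1/(1/(-613918) - 703882) = 1/(-1/613918 - 703882) = 1/(-432125829677/613918) = -613918/432125829677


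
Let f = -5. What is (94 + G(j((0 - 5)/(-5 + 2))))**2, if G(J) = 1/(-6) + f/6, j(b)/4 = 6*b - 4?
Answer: 8649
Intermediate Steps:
j(b) = -16 + 24*b (j(b) = 4*(6*b - 4) = 4*(-4 + 6*b) = -16 + 24*b)
G(J) = -1 (G(J) = 1/(-6) - 5/6 = 1*(-1/6) - 5*1/6 = -1/6 - 5/6 = -1)
(94 + G(j((0 - 5)/(-5 + 2))))**2 = (94 - 1)**2 = 93**2 = 8649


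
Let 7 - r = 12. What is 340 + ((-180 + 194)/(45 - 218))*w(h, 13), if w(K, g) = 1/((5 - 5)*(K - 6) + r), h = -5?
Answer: 294114/865 ≈ 340.02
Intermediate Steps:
r = -5 (r = 7 - 1*12 = 7 - 12 = -5)
w(K, g) = -1/5 (w(K, g) = 1/((5 - 5)*(K - 6) - 5) = 1/(0*(-6 + K) - 5) = 1/(0 - 5) = 1/(-5) = -1/5)
340 + ((-180 + 194)/(45 - 218))*w(h, 13) = 340 + ((-180 + 194)/(45 - 218))*(-1/5) = 340 + (14/(-173))*(-1/5) = 340 + (14*(-1/173))*(-1/5) = 340 - 14/173*(-1/5) = 340 + 14/865 = 294114/865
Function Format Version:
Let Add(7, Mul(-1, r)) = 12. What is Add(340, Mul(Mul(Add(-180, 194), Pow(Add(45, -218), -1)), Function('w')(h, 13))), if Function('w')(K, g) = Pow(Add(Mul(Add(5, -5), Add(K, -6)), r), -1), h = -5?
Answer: Rational(294114, 865) ≈ 340.02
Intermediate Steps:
r = -5 (r = Add(7, Mul(-1, 12)) = Add(7, -12) = -5)
Function('w')(K, g) = Rational(-1, 5) (Function('w')(K, g) = Pow(Add(Mul(Add(5, -5), Add(K, -6)), -5), -1) = Pow(Add(Mul(0, Add(-6, K)), -5), -1) = Pow(Add(0, -5), -1) = Pow(-5, -1) = Rational(-1, 5))
Add(340, Mul(Mul(Add(-180, 194), Pow(Add(45, -218), -1)), Function('w')(h, 13))) = Add(340, Mul(Mul(Add(-180, 194), Pow(Add(45, -218), -1)), Rational(-1, 5))) = Add(340, Mul(Mul(14, Pow(-173, -1)), Rational(-1, 5))) = Add(340, Mul(Mul(14, Rational(-1, 173)), Rational(-1, 5))) = Add(340, Mul(Rational(-14, 173), Rational(-1, 5))) = Add(340, Rational(14, 865)) = Rational(294114, 865)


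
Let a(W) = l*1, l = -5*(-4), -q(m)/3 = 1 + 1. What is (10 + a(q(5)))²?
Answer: 900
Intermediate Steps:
q(m) = -6 (q(m) = -3*(1 + 1) = -3*2 = -6)
l = 20
a(W) = 20 (a(W) = 20*1 = 20)
(10 + a(q(5)))² = (10 + 20)² = 30² = 900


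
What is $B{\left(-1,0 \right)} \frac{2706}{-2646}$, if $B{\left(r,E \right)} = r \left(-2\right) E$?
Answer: $0$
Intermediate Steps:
$B{\left(r,E \right)} = - 2 E r$ ($B{\left(r,E \right)} = - 2 r E = - 2 E r$)
$B{\left(-1,0 \right)} \frac{2706}{-2646} = \left(-2\right) 0 \left(-1\right) \frac{2706}{-2646} = 0 \cdot 2706 \left(- \frac{1}{2646}\right) = 0 \left(- \frac{451}{441}\right) = 0$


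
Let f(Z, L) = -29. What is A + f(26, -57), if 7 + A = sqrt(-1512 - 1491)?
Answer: -36 + I*sqrt(3003) ≈ -36.0 + 54.8*I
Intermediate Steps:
A = -7 + I*sqrt(3003) (A = -7 + sqrt(-1512 - 1491) = -7 + sqrt(-3003) = -7 + I*sqrt(3003) ≈ -7.0 + 54.8*I)
A + f(26, -57) = (-7 + I*sqrt(3003)) - 29 = -36 + I*sqrt(3003)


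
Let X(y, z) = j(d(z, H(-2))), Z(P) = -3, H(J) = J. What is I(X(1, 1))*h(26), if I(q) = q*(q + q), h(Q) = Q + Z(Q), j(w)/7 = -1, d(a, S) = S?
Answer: 2254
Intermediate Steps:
j(w) = -7 (j(w) = 7*(-1) = -7)
X(y, z) = -7
h(Q) = -3 + Q (h(Q) = Q - 3 = -3 + Q)
I(q) = 2*q² (I(q) = q*(2*q) = 2*q²)
I(X(1, 1))*h(26) = (2*(-7)²)*(-3 + 26) = (2*49)*23 = 98*23 = 2254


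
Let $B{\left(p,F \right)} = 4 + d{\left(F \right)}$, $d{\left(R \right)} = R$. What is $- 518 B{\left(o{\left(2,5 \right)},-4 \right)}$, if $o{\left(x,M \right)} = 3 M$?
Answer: $0$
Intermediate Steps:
$B{\left(p,F \right)} = 4 + F$
$- 518 B{\left(o{\left(2,5 \right)},-4 \right)} = - 518 \left(4 - 4\right) = \left(-518\right) 0 = 0$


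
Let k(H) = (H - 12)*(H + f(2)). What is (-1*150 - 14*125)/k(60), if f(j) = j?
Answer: -475/744 ≈ -0.63844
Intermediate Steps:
k(H) = (-12 + H)*(2 + H) (k(H) = (H - 12)*(H + 2) = (-12 + H)*(2 + H))
(-1*150 - 14*125)/k(60) = (-1*150 - 14*125)/(-24 + 60² - 10*60) = (-150 - 1750)/(-24 + 3600 - 600) = -1900/2976 = -1900*1/2976 = -475/744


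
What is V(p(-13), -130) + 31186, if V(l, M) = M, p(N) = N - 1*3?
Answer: 31056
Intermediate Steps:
p(N) = -3 + N (p(N) = N - 3 = -3 + N)
V(p(-13), -130) + 31186 = -130 + 31186 = 31056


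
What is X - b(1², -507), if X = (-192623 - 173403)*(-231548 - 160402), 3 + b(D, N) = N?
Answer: 143463891210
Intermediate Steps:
b(D, N) = -3 + N
X = 143463890700 (X = -366026*(-391950) = 143463890700)
X - b(1², -507) = 143463890700 - (-3 - 507) = 143463890700 - 1*(-510) = 143463890700 + 510 = 143463891210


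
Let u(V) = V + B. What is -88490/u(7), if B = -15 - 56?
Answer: 44245/32 ≈ 1382.7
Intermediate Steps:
B = -71
u(V) = -71 + V (u(V) = V - 71 = -71 + V)
-88490/u(7) = -88490/(-71 + 7) = -88490/(-64) = -88490*(-1/64) = 44245/32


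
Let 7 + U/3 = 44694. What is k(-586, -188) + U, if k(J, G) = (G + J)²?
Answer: 733137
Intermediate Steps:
U = 134061 (U = -21 + 3*44694 = -21 + 134082 = 134061)
k(-586, -188) + U = (-188 - 586)² + 134061 = (-774)² + 134061 = 599076 + 134061 = 733137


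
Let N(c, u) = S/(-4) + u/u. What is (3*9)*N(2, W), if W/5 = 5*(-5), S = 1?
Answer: 81/4 ≈ 20.250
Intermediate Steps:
W = -125 (W = 5*(5*(-5)) = 5*(-25) = -125)
N(c, u) = ¾ (N(c, u) = 1/(-4) + u/u = 1*(-¼) + 1 = -¼ + 1 = ¾)
(3*9)*N(2, W) = (3*9)*(¾) = 27*(¾) = 81/4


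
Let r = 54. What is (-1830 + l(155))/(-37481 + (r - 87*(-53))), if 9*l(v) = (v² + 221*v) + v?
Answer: -5995/42192 ≈ -0.14209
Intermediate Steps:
l(v) = v²/9 + 74*v/3 (l(v) = ((v² + 221*v) + v)/9 = (v² + 222*v)/9 = v²/9 + 74*v/3)
(-1830 + l(155))/(-37481 + (r - 87*(-53))) = (-1830 + (⅑)*155*(222 + 155))/(-37481 + (54 - 87*(-53))) = (-1830 + (⅑)*155*377)/(-37481 + (54 + 4611)) = (-1830 + 58435/9)/(-37481 + 4665) = (41965/9)/(-32816) = (41965/9)*(-1/32816) = -5995/42192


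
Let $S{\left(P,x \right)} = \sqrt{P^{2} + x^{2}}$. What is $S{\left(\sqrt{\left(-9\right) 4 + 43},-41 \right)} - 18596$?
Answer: $-18596 + 2 \sqrt{422} \approx -18555.0$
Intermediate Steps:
$S{\left(\sqrt{\left(-9\right) 4 + 43},-41 \right)} - 18596 = \sqrt{\left(\sqrt{\left(-9\right) 4 + 43}\right)^{2} + \left(-41\right)^{2}} - 18596 = \sqrt{\left(\sqrt{-36 + 43}\right)^{2} + 1681} - 18596 = \sqrt{\left(\sqrt{7}\right)^{2} + 1681} - 18596 = \sqrt{7 + 1681} - 18596 = \sqrt{1688} - 18596 = 2 \sqrt{422} - 18596 = -18596 + 2 \sqrt{422}$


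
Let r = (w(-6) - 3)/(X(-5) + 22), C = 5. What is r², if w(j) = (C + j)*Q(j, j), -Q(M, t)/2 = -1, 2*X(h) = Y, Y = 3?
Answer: 100/2209 ≈ 0.045269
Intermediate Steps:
X(h) = 3/2 (X(h) = (½)*3 = 3/2)
Q(M, t) = 2 (Q(M, t) = -2*(-1) = 2)
w(j) = 10 + 2*j (w(j) = (5 + j)*2 = 10 + 2*j)
r = -10/47 (r = ((10 + 2*(-6)) - 3)/(3/2 + 22) = ((10 - 12) - 3)/(47/2) = (-2 - 3)*(2/47) = -5*2/47 = -10/47 ≈ -0.21277)
r² = (-10/47)² = 100/2209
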